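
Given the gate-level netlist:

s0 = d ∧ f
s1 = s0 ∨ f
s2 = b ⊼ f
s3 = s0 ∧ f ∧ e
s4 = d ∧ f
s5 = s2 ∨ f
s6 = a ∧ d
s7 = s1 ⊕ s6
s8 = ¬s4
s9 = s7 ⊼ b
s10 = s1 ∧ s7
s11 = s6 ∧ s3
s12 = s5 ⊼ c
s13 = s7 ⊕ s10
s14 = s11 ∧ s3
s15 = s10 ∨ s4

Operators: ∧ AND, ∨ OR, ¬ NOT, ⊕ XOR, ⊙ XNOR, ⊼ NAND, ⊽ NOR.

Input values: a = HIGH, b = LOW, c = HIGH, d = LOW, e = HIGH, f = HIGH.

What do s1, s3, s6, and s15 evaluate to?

s0 = d AND f = LOW AND HIGH = LOW
s1 = s0 OR f = LOW OR HIGH = HIGH
s3 = s0 AND f AND e = LOW AND HIGH AND HIGH = LOW
s4 = d AND f = LOW AND HIGH = LOW
s6 = a AND d = HIGH AND LOW = LOW
s7 = s1 XOR s6 = HIGH XOR LOW = HIGH
s10 = s1 AND s7 = HIGH AND HIGH = HIGH
s15 = s10 OR s4 = HIGH OR LOW = HIGH

s1 = HIGH, s3 = LOW, s6 = LOW, s15 = HIGH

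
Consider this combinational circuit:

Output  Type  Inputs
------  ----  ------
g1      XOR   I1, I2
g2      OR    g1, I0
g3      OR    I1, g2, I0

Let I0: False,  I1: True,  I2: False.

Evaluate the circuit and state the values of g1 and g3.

g1 = True, g3 = True

g1 = I1 XOR I2 = True XOR False = True
g2 = g1 OR I0 = True OR False = True
g3 = I1 OR g2 OR I0 = True OR True OR False = True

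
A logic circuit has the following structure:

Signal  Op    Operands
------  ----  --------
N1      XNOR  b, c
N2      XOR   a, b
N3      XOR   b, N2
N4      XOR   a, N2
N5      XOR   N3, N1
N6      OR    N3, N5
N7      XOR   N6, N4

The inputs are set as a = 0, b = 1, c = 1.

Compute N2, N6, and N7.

N2 = 1; N6 = 1; N7 = 0

N1 = b XNOR c = 1 XNOR 1 = 1
N2 = a XOR b = 0 XOR 1 = 1
N3 = b XOR N2 = 1 XOR 1 = 0
N4 = a XOR N2 = 0 XOR 1 = 1
N5 = N3 XOR N1 = 0 XOR 1 = 1
N6 = N3 OR N5 = 0 OR 1 = 1
N7 = N6 XOR N4 = 1 XOR 1 = 0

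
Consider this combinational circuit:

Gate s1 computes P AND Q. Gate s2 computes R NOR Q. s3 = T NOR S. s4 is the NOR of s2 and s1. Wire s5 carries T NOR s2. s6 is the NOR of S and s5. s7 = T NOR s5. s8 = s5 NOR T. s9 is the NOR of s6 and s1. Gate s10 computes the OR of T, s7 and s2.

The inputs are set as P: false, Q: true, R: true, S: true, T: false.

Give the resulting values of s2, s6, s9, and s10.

s1 = P AND Q = false AND true = false
s2 = R NOR Q = true NOR true = false
s5 = T NOR s2 = false NOR false = true
s6 = S NOR s5 = true NOR true = false
s7 = T NOR s5 = false NOR true = false
s9 = s6 NOR s1 = false NOR false = true
s10 = T OR s7 OR s2 = false OR false OR false = false

s2 = false, s6 = false, s9 = true, s10 = false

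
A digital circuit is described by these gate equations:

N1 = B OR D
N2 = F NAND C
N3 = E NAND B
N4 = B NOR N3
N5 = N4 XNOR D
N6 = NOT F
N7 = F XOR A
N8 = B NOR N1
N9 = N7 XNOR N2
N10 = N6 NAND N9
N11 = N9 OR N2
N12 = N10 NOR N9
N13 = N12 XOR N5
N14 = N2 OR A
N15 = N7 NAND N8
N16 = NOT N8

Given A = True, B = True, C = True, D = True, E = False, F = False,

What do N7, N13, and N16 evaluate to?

N7 = True; N13 = False; N16 = True

N1 = B OR D = True OR True = True
N2 = F NAND C = False NAND True = True
N3 = E NAND B = False NAND True = True
N4 = B NOR N3 = True NOR True = False
N5 = N4 XNOR D = False XNOR True = False
N6 = NOT F = NOT False = True
N7 = F XOR A = False XOR True = True
N8 = B NOR N1 = True NOR True = False
N9 = N7 XNOR N2 = True XNOR True = True
N10 = N6 NAND N9 = True NAND True = False
N12 = N10 NOR N9 = False NOR True = False
N13 = N12 XOR N5 = False XOR False = False
N16 = NOT N8 = NOT False = True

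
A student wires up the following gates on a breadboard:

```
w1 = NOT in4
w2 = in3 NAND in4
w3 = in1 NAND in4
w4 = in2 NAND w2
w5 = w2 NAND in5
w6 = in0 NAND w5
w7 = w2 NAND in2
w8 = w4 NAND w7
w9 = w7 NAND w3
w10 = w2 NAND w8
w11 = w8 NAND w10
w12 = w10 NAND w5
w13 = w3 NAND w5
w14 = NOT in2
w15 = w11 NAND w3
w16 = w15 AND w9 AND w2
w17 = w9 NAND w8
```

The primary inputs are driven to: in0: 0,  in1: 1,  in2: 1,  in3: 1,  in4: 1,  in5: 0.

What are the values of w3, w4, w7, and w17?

w2 = in3 NAND in4 = 1 NAND 1 = 0
w3 = in1 NAND in4 = 1 NAND 1 = 0
w4 = in2 NAND w2 = 1 NAND 0 = 1
w7 = w2 NAND in2 = 0 NAND 1 = 1
w8 = w4 NAND w7 = 1 NAND 1 = 0
w9 = w7 NAND w3 = 1 NAND 0 = 1
w17 = w9 NAND w8 = 1 NAND 0 = 1

w3 = 0; w4 = 1; w7 = 1; w17 = 1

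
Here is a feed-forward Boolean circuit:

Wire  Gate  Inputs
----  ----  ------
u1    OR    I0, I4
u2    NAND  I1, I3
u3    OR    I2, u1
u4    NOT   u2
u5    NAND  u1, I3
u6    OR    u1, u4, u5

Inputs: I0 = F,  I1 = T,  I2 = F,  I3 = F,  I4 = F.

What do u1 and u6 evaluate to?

u1 = I0 OR I4 = F OR F = F
u2 = I1 NAND I3 = T NAND F = T
u4 = NOT u2 = NOT T = F
u5 = u1 NAND I3 = F NAND F = T
u6 = u1 OR u4 OR u5 = F OR F OR T = T

u1 = F, u6 = T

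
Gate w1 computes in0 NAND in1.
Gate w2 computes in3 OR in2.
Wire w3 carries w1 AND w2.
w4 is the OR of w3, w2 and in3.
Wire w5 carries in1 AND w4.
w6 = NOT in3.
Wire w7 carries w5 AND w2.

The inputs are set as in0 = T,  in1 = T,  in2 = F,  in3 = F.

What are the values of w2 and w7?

w2 = F; w7 = F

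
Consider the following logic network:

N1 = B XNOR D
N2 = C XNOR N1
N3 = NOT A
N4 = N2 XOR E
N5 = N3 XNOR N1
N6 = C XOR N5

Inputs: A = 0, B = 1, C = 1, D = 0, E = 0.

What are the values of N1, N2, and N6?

N1 = 0; N2 = 0; N6 = 1

N1 = B XNOR D = 1 XNOR 0 = 0
N2 = C XNOR N1 = 1 XNOR 0 = 0
N3 = NOT A = NOT 0 = 1
N5 = N3 XNOR N1 = 1 XNOR 0 = 0
N6 = C XOR N5 = 1 XOR 0 = 1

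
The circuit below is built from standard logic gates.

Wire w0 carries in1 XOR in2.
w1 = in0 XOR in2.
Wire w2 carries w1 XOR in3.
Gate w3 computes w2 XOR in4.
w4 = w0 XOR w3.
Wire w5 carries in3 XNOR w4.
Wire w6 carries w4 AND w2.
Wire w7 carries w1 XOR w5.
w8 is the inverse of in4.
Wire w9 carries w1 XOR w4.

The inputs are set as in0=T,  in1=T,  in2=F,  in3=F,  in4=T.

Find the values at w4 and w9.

w4 = T  w9 = F

w0 = in1 XOR in2 = T XOR F = T
w1 = in0 XOR in2 = T XOR F = T
w2 = w1 XOR in3 = T XOR F = T
w3 = w2 XOR in4 = T XOR T = F
w4 = w0 XOR w3 = T XOR F = T
w9 = w1 XOR w4 = T XOR T = F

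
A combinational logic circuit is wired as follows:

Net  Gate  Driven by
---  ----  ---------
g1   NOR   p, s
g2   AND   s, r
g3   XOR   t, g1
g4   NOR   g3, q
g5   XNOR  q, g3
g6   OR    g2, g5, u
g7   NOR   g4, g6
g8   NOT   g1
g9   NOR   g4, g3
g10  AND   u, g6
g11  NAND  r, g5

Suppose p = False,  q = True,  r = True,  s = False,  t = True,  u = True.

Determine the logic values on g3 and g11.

g3 = False, g11 = True

g1 = p NOR s = False NOR False = True
g3 = t XOR g1 = True XOR True = False
g5 = q XNOR g3 = True XNOR False = False
g11 = r NAND g5 = True NAND False = True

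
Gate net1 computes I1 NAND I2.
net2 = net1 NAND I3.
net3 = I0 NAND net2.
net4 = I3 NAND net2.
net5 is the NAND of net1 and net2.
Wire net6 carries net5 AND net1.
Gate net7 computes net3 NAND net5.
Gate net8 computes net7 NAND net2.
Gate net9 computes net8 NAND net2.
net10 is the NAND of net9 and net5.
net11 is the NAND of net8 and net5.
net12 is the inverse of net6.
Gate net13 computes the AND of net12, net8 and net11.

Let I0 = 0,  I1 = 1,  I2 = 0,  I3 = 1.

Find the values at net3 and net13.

net1 = I1 NAND I2 = 1 NAND 0 = 1
net2 = net1 NAND I3 = 1 NAND 1 = 0
net3 = I0 NAND net2 = 0 NAND 0 = 1
net5 = net1 NAND net2 = 1 NAND 0 = 1
net6 = net5 AND net1 = 1 AND 1 = 1
net7 = net3 NAND net5 = 1 NAND 1 = 0
net8 = net7 NAND net2 = 0 NAND 0 = 1
net11 = net8 NAND net5 = 1 NAND 1 = 0
net12 = NOT net6 = NOT 1 = 0
net13 = net12 AND net8 AND net11 = 0 AND 1 AND 0 = 0

net3 = 1  net13 = 0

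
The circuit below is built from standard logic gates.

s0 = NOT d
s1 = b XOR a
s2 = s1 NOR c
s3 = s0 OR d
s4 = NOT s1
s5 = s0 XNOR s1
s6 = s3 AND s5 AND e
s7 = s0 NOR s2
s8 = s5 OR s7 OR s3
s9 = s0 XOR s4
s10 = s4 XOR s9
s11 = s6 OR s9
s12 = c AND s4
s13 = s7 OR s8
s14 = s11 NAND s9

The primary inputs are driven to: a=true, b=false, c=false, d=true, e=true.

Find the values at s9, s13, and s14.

s0 = NOT d = NOT true = false
s1 = b XOR a = false XOR true = true
s2 = s1 NOR c = true NOR false = false
s3 = s0 OR d = false OR true = true
s4 = NOT s1 = NOT true = false
s5 = s0 XNOR s1 = false XNOR true = false
s6 = s3 AND s5 AND e = true AND false AND true = false
s7 = s0 NOR s2 = false NOR false = true
s8 = s5 OR s7 OR s3 = false OR true OR true = true
s9 = s0 XOR s4 = false XOR false = false
s11 = s6 OR s9 = false OR false = false
s13 = s7 OR s8 = true OR true = true
s14 = s11 NAND s9 = false NAND false = true

s9 = false; s13 = true; s14 = true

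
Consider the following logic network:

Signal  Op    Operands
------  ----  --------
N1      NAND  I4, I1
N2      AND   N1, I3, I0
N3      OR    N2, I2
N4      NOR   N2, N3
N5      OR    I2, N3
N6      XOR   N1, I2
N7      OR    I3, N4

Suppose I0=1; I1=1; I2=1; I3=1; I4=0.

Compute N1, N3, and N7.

N1 = I4 NAND I1 = 0 NAND 1 = 1
N2 = N1 AND I3 AND I0 = 1 AND 1 AND 1 = 1
N3 = N2 OR I2 = 1 OR 1 = 1
N4 = N2 NOR N3 = 1 NOR 1 = 0
N7 = I3 OR N4 = 1 OR 0 = 1

N1 = 1, N3 = 1, N7 = 1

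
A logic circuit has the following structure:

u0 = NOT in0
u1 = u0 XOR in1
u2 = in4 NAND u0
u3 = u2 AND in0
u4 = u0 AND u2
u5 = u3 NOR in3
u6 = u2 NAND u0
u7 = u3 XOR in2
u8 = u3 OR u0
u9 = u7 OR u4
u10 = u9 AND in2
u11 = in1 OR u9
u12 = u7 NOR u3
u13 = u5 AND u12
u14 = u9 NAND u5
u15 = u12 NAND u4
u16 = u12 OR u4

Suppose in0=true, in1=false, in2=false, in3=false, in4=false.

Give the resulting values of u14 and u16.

u14 = true; u16 = false

u0 = NOT in0 = NOT true = false
u2 = in4 NAND u0 = false NAND false = true
u3 = u2 AND in0 = true AND true = true
u4 = u0 AND u2 = false AND true = false
u5 = u3 NOR in3 = true NOR false = false
u7 = u3 XOR in2 = true XOR false = true
u9 = u7 OR u4 = true OR false = true
u12 = u7 NOR u3 = true NOR true = false
u14 = u9 NAND u5 = true NAND false = true
u16 = u12 OR u4 = false OR false = false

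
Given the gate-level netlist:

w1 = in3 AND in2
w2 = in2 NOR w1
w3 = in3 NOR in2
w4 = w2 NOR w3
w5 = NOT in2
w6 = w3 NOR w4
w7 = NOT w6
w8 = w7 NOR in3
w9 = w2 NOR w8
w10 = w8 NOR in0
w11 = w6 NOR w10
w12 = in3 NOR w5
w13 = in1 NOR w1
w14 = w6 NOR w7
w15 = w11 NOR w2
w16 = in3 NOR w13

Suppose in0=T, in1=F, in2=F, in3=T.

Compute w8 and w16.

w8 = F, w16 = F

w1 = in3 AND in2 = T AND F = F
w2 = in2 NOR w1 = F NOR F = T
w3 = in3 NOR in2 = T NOR F = F
w4 = w2 NOR w3 = T NOR F = F
w6 = w3 NOR w4 = F NOR F = T
w7 = NOT w6 = NOT T = F
w8 = w7 NOR in3 = F NOR T = F
w13 = in1 NOR w1 = F NOR F = T
w16 = in3 NOR w13 = T NOR T = F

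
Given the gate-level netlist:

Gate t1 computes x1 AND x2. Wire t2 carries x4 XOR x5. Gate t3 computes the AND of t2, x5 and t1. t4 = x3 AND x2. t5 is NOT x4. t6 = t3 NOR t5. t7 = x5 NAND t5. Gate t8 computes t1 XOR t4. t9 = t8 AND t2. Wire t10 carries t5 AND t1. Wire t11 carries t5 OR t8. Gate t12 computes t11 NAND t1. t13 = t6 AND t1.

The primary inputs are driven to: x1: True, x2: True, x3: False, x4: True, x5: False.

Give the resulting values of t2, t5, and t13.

t2 = True, t5 = False, t13 = True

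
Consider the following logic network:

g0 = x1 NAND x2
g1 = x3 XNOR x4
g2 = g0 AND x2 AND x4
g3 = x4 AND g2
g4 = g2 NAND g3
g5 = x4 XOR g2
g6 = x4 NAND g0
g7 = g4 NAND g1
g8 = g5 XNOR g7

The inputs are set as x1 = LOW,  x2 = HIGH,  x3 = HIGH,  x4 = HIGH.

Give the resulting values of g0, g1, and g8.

g0 = x1 NAND x2 = LOW NAND HIGH = HIGH
g1 = x3 XNOR x4 = HIGH XNOR HIGH = HIGH
g2 = g0 AND x2 AND x4 = HIGH AND HIGH AND HIGH = HIGH
g3 = x4 AND g2 = HIGH AND HIGH = HIGH
g4 = g2 NAND g3 = HIGH NAND HIGH = LOW
g5 = x4 XOR g2 = HIGH XOR HIGH = LOW
g7 = g4 NAND g1 = LOW NAND HIGH = HIGH
g8 = g5 XNOR g7 = LOW XNOR HIGH = LOW

g0 = HIGH; g1 = HIGH; g8 = LOW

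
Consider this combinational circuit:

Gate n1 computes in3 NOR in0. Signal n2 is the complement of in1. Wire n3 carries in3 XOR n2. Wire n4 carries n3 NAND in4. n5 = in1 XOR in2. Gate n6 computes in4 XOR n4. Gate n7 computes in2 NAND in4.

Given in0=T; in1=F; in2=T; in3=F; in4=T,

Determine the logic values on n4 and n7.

n2 = NOT in1 = NOT F = T
n3 = in3 XOR n2 = F XOR T = T
n4 = n3 NAND in4 = T NAND T = F
n7 = in2 NAND in4 = T NAND T = F

n4 = F; n7 = F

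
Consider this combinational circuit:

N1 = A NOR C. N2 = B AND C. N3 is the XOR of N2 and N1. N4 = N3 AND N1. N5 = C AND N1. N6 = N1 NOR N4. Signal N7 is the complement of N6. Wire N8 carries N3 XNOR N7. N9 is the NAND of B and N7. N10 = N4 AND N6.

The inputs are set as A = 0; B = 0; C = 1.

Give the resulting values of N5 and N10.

N5 = 0, N10 = 0

N1 = A NOR C = 0 NOR 1 = 0
N2 = B AND C = 0 AND 1 = 0
N3 = N2 XOR N1 = 0 XOR 0 = 0
N4 = N3 AND N1 = 0 AND 0 = 0
N5 = C AND N1 = 1 AND 0 = 0
N6 = N1 NOR N4 = 0 NOR 0 = 1
N10 = N4 AND N6 = 0 AND 1 = 0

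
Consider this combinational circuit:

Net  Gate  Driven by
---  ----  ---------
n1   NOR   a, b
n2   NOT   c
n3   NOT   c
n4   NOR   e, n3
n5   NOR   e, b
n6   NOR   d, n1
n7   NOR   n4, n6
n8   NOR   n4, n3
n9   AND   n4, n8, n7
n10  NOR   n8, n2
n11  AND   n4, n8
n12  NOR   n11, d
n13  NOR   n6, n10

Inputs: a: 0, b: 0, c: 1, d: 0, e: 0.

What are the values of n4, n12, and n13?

n4 = 1, n12 = 1, n13 = 0

n1 = a NOR b = 0 NOR 0 = 1
n2 = NOT c = NOT 1 = 0
n3 = NOT c = NOT 1 = 0
n4 = e NOR n3 = 0 NOR 0 = 1
n6 = d NOR n1 = 0 NOR 1 = 0
n8 = n4 NOR n3 = 1 NOR 0 = 0
n10 = n8 NOR n2 = 0 NOR 0 = 1
n11 = n4 AND n8 = 1 AND 0 = 0
n12 = n11 NOR d = 0 NOR 0 = 1
n13 = n6 NOR n10 = 0 NOR 1 = 0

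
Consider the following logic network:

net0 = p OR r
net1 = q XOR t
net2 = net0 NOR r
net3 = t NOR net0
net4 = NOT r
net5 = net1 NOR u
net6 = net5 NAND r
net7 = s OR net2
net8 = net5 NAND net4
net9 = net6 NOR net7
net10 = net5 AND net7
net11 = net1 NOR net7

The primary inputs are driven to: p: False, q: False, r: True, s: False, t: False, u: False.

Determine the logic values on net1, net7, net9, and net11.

net1 = False; net7 = False; net9 = True; net11 = True

net0 = p OR r = False OR True = True
net1 = q XOR t = False XOR False = False
net2 = net0 NOR r = True NOR True = False
net5 = net1 NOR u = False NOR False = True
net6 = net5 NAND r = True NAND True = False
net7 = s OR net2 = False OR False = False
net9 = net6 NOR net7 = False NOR False = True
net11 = net1 NOR net7 = False NOR False = True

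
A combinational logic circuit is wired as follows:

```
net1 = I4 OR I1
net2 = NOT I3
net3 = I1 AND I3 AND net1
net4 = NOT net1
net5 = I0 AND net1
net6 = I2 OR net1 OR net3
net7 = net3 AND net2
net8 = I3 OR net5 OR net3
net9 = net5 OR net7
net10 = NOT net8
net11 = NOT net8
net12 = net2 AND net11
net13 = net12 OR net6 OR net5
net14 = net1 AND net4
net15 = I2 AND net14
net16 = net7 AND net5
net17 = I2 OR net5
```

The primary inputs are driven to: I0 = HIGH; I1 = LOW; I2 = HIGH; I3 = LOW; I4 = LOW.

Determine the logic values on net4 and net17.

net4 = HIGH, net17 = HIGH

net1 = I4 OR I1 = LOW OR LOW = LOW
net4 = NOT net1 = NOT LOW = HIGH
net5 = I0 AND net1 = HIGH AND LOW = LOW
net17 = I2 OR net5 = HIGH OR LOW = HIGH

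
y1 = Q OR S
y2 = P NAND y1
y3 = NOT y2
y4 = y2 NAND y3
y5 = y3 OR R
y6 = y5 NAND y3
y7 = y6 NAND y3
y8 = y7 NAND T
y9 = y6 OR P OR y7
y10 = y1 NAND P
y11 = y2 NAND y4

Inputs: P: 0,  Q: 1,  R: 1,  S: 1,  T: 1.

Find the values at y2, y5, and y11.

y1 = Q OR S = 1 OR 1 = 1
y2 = P NAND y1 = 0 NAND 1 = 1
y3 = NOT y2 = NOT 1 = 0
y4 = y2 NAND y3 = 1 NAND 0 = 1
y5 = y3 OR R = 0 OR 1 = 1
y11 = y2 NAND y4 = 1 NAND 1 = 0

y2 = 1, y5 = 1, y11 = 0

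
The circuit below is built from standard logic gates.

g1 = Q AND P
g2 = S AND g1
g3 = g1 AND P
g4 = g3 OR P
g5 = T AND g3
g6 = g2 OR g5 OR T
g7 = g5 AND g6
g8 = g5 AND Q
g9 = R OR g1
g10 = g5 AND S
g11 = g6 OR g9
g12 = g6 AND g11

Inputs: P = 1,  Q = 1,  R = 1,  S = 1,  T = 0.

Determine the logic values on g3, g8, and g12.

g3 = 1, g8 = 0, g12 = 1

g1 = Q AND P = 1 AND 1 = 1
g2 = S AND g1 = 1 AND 1 = 1
g3 = g1 AND P = 1 AND 1 = 1
g5 = T AND g3 = 0 AND 1 = 0
g6 = g2 OR g5 OR T = 1 OR 0 OR 0 = 1
g8 = g5 AND Q = 0 AND 1 = 0
g9 = R OR g1 = 1 OR 1 = 1
g11 = g6 OR g9 = 1 OR 1 = 1
g12 = g6 AND g11 = 1 AND 1 = 1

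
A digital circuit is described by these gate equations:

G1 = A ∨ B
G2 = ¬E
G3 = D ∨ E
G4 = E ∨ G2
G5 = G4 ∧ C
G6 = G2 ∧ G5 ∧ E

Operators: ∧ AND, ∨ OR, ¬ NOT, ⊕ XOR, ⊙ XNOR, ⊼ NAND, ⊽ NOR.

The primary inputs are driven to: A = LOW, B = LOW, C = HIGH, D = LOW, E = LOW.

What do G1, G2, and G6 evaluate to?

G1 = LOW  G2 = HIGH  G6 = LOW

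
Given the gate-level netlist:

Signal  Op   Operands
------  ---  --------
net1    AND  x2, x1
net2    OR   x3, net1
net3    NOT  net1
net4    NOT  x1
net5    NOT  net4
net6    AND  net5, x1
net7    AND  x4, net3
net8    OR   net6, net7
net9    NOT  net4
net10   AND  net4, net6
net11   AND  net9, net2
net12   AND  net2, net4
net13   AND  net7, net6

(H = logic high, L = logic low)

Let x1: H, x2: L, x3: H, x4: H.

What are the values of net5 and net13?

net1 = x2 AND x1 = L AND H = L
net3 = NOT net1 = NOT L = H
net4 = NOT x1 = NOT H = L
net5 = NOT net4 = NOT L = H
net6 = net5 AND x1 = H AND H = H
net7 = x4 AND net3 = H AND H = H
net13 = net7 AND net6 = H AND H = H

net5 = H, net13 = H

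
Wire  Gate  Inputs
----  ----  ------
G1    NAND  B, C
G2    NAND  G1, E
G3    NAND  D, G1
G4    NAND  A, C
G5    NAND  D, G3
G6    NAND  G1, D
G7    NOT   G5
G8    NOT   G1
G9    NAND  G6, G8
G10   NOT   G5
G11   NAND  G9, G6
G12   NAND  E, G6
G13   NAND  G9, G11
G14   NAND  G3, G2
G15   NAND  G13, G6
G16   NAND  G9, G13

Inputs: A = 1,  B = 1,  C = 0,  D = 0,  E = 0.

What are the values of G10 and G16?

G10 = 0; G16 = 0

G1 = B NAND C = 1 NAND 0 = 1
G3 = D NAND G1 = 0 NAND 1 = 1
G5 = D NAND G3 = 0 NAND 1 = 1
G6 = G1 NAND D = 1 NAND 0 = 1
G8 = NOT G1 = NOT 1 = 0
G9 = G6 NAND G8 = 1 NAND 0 = 1
G10 = NOT G5 = NOT 1 = 0
G11 = G9 NAND G6 = 1 NAND 1 = 0
G13 = G9 NAND G11 = 1 NAND 0 = 1
G16 = G9 NAND G13 = 1 NAND 1 = 0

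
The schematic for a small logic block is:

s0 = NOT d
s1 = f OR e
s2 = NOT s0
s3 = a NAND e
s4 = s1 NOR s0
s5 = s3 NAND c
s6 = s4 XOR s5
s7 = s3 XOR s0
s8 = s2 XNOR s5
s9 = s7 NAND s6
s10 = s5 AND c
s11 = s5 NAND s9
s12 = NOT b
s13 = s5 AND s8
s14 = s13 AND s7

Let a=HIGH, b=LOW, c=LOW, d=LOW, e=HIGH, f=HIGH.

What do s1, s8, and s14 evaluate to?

s1 = HIGH, s8 = LOW, s14 = LOW

s0 = NOT d = NOT LOW = HIGH
s1 = f OR e = HIGH OR HIGH = HIGH
s2 = NOT s0 = NOT HIGH = LOW
s3 = a NAND e = HIGH NAND HIGH = LOW
s5 = s3 NAND c = LOW NAND LOW = HIGH
s7 = s3 XOR s0 = LOW XOR HIGH = HIGH
s8 = s2 XNOR s5 = LOW XNOR HIGH = LOW
s13 = s5 AND s8 = HIGH AND LOW = LOW
s14 = s13 AND s7 = LOW AND HIGH = LOW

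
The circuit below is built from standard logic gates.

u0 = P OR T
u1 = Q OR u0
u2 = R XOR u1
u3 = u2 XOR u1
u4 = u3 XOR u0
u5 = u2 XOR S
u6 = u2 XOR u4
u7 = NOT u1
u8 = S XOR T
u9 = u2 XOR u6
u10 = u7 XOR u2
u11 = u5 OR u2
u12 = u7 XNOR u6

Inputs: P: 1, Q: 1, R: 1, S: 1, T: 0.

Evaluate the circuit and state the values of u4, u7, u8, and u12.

u0 = P OR T = 1 OR 0 = 1
u1 = Q OR u0 = 1 OR 1 = 1
u2 = R XOR u1 = 1 XOR 1 = 0
u3 = u2 XOR u1 = 0 XOR 1 = 1
u4 = u3 XOR u0 = 1 XOR 1 = 0
u6 = u2 XOR u4 = 0 XOR 0 = 0
u7 = NOT u1 = NOT 1 = 0
u8 = S XOR T = 1 XOR 0 = 1
u12 = u7 XNOR u6 = 0 XNOR 0 = 1

u4 = 0  u7 = 0  u8 = 1  u12 = 1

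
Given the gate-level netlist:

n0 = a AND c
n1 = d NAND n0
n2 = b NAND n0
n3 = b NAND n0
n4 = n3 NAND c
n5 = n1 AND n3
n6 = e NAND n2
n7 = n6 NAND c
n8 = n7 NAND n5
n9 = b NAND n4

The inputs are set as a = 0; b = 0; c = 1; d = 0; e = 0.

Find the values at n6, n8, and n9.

n6 = 1; n8 = 1; n9 = 1

n0 = a AND c = 0 AND 1 = 0
n1 = d NAND n0 = 0 NAND 0 = 1
n2 = b NAND n0 = 0 NAND 0 = 1
n3 = b NAND n0 = 0 NAND 0 = 1
n4 = n3 NAND c = 1 NAND 1 = 0
n5 = n1 AND n3 = 1 AND 1 = 1
n6 = e NAND n2 = 0 NAND 1 = 1
n7 = n6 NAND c = 1 NAND 1 = 0
n8 = n7 NAND n5 = 0 NAND 1 = 1
n9 = b NAND n4 = 0 NAND 0 = 1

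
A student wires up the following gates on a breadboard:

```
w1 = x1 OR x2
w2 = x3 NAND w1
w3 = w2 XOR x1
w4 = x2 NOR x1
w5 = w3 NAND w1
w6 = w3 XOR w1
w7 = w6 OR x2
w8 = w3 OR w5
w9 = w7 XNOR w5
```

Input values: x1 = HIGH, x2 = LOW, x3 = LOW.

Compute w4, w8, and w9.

w4 = LOW; w8 = HIGH; w9 = HIGH

w1 = x1 OR x2 = HIGH OR LOW = HIGH
w2 = x3 NAND w1 = LOW NAND HIGH = HIGH
w3 = w2 XOR x1 = HIGH XOR HIGH = LOW
w4 = x2 NOR x1 = LOW NOR HIGH = LOW
w5 = w3 NAND w1 = LOW NAND HIGH = HIGH
w6 = w3 XOR w1 = LOW XOR HIGH = HIGH
w7 = w6 OR x2 = HIGH OR LOW = HIGH
w8 = w3 OR w5 = LOW OR HIGH = HIGH
w9 = w7 XNOR w5 = HIGH XNOR HIGH = HIGH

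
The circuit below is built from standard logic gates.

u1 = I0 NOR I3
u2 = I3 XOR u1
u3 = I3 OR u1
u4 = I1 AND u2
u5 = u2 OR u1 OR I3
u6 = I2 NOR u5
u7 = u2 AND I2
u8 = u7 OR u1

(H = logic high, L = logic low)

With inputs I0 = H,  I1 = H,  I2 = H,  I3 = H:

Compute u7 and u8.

u7 = H; u8 = H

u1 = I0 NOR I3 = H NOR H = L
u2 = I3 XOR u1 = H XOR L = H
u7 = u2 AND I2 = H AND H = H
u8 = u7 OR u1 = H OR L = H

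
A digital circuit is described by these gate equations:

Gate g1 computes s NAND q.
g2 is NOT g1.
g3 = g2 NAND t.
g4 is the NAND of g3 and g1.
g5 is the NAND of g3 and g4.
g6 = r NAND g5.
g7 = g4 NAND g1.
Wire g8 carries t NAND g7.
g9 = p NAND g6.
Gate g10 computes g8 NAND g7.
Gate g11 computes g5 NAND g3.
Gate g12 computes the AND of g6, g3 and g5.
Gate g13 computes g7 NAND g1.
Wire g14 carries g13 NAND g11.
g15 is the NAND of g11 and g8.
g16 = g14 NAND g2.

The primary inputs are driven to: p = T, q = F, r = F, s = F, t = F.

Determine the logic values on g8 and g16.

g1 = s NAND q = F NAND F = T
g2 = NOT g1 = NOT T = F
g3 = g2 NAND t = F NAND F = T
g4 = g3 NAND g1 = T NAND T = F
g5 = g3 NAND g4 = T NAND F = T
g7 = g4 NAND g1 = F NAND T = T
g8 = t NAND g7 = F NAND T = T
g11 = g5 NAND g3 = T NAND T = F
g13 = g7 NAND g1 = T NAND T = F
g14 = g13 NAND g11 = F NAND F = T
g16 = g14 NAND g2 = T NAND F = T

g8 = T, g16 = T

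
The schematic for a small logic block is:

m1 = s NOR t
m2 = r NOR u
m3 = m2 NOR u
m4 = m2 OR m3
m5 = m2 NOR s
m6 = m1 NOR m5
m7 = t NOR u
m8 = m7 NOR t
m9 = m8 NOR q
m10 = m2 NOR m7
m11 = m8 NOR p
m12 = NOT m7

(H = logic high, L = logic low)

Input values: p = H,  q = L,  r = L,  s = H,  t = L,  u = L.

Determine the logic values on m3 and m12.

m2 = r NOR u = L NOR L = H
m3 = m2 NOR u = H NOR L = L
m7 = t NOR u = L NOR L = H
m12 = NOT m7 = NOT H = L

m3 = L, m12 = L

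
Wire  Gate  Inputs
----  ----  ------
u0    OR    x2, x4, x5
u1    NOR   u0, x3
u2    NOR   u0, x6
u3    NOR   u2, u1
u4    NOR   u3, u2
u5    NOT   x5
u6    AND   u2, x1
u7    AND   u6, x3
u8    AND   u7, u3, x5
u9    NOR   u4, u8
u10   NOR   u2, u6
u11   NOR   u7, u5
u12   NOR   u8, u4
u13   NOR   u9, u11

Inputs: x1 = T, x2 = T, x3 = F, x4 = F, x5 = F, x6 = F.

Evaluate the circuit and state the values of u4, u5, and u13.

u4 = F, u5 = T, u13 = F

u0 = x2 OR x4 OR x5 = T OR F OR F = T
u1 = u0 NOR x3 = T NOR F = F
u2 = u0 NOR x6 = T NOR F = F
u3 = u2 NOR u1 = F NOR F = T
u4 = u3 NOR u2 = T NOR F = F
u5 = NOT x5 = NOT F = T
u6 = u2 AND x1 = F AND T = F
u7 = u6 AND x3 = F AND F = F
u8 = u7 AND u3 AND x5 = F AND T AND F = F
u9 = u4 NOR u8 = F NOR F = T
u11 = u7 NOR u5 = F NOR T = F
u13 = u9 NOR u11 = T NOR F = F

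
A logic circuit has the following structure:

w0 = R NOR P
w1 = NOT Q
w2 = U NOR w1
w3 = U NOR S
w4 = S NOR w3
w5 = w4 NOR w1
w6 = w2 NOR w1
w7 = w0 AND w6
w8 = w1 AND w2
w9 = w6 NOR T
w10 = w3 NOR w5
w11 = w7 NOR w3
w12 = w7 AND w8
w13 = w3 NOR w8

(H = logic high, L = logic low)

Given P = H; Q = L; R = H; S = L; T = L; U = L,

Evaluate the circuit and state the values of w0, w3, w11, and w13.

w0 = R NOR P = H NOR H = L
w1 = NOT Q = NOT L = H
w2 = U NOR w1 = L NOR H = L
w3 = U NOR S = L NOR L = H
w6 = w2 NOR w1 = L NOR H = L
w7 = w0 AND w6 = L AND L = L
w8 = w1 AND w2 = H AND L = L
w11 = w7 NOR w3 = L NOR H = L
w13 = w3 NOR w8 = H NOR L = L

w0 = L  w3 = H  w11 = L  w13 = L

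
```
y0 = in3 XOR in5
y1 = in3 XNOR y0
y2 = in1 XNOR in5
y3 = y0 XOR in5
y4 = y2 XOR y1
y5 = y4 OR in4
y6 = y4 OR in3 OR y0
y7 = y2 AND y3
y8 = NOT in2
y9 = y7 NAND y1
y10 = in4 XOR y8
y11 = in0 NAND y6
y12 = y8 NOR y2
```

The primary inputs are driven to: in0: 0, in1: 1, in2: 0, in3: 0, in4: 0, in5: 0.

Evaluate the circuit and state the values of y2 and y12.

y2 = in1 XNOR in5 = 1 XNOR 0 = 0
y8 = NOT in2 = NOT 0 = 1
y12 = y8 NOR y2 = 1 NOR 0 = 0

y2 = 0, y12 = 0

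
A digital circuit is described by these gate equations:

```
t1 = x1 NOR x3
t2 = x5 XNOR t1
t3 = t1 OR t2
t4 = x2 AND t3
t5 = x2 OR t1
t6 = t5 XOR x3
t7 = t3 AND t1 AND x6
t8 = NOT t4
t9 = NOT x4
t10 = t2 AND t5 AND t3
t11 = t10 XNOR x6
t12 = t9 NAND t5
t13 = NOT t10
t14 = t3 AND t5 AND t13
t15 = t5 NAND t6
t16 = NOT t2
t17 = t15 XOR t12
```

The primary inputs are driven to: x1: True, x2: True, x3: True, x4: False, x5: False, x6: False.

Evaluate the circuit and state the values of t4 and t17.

t4 = True; t17 = True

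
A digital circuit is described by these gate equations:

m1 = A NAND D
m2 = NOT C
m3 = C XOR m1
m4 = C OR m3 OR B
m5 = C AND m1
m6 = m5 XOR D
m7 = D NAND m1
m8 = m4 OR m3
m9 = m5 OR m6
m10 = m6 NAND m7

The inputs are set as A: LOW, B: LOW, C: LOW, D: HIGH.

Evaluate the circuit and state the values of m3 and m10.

m1 = A NAND D = LOW NAND HIGH = HIGH
m3 = C XOR m1 = LOW XOR HIGH = HIGH
m5 = C AND m1 = LOW AND HIGH = LOW
m6 = m5 XOR D = LOW XOR HIGH = HIGH
m7 = D NAND m1 = HIGH NAND HIGH = LOW
m10 = m6 NAND m7 = HIGH NAND LOW = HIGH

m3 = HIGH  m10 = HIGH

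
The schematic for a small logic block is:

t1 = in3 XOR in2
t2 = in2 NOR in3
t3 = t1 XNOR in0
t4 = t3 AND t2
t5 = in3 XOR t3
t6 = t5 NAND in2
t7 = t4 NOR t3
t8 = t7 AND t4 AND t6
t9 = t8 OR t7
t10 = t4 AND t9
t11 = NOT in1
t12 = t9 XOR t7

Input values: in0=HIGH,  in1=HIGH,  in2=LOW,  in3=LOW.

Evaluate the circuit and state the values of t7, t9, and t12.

t7 = HIGH  t9 = HIGH  t12 = LOW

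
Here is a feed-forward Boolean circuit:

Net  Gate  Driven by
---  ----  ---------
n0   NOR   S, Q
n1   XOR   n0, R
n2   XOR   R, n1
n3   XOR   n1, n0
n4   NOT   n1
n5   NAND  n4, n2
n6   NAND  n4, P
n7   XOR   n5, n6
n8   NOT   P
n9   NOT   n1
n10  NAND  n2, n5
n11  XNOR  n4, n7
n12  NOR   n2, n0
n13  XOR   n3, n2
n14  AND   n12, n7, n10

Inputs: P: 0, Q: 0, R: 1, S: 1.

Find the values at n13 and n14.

n13 = 1; n14 = 0

n0 = S NOR Q = 1 NOR 0 = 0
n1 = n0 XOR R = 0 XOR 1 = 1
n2 = R XOR n1 = 1 XOR 1 = 0
n3 = n1 XOR n0 = 1 XOR 0 = 1
n4 = NOT n1 = NOT 1 = 0
n5 = n4 NAND n2 = 0 NAND 0 = 1
n6 = n4 NAND P = 0 NAND 0 = 1
n7 = n5 XOR n6 = 1 XOR 1 = 0
n10 = n2 NAND n5 = 0 NAND 1 = 1
n12 = n2 NOR n0 = 0 NOR 0 = 1
n13 = n3 XOR n2 = 1 XOR 0 = 1
n14 = n12 AND n7 AND n10 = 1 AND 0 AND 1 = 0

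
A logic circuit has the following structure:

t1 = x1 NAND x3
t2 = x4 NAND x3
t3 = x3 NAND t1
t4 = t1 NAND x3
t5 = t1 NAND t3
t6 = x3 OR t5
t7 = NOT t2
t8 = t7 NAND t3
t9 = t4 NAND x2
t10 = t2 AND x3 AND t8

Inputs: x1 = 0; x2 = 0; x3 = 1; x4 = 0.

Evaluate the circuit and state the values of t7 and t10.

t1 = x1 NAND x3 = 0 NAND 1 = 1
t2 = x4 NAND x3 = 0 NAND 1 = 1
t3 = x3 NAND t1 = 1 NAND 1 = 0
t7 = NOT t2 = NOT 1 = 0
t8 = t7 NAND t3 = 0 NAND 0 = 1
t10 = t2 AND x3 AND t8 = 1 AND 1 AND 1 = 1

t7 = 0; t10 = 1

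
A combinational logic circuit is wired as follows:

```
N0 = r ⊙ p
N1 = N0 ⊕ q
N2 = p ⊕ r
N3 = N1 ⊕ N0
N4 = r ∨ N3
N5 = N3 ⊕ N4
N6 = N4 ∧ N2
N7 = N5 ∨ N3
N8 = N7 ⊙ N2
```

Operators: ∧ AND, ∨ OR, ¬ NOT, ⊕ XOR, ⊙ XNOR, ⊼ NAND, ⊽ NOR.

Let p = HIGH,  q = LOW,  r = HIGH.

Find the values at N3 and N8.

N0 = r XNOR p = HIGH XNOR HIGH = HIGH
N1 = N0 XOR q = HIGH XOR LOW = HIGH
N2 = p XOR r = HIGH XOR HIGH = LOW
N3 = N1 XOR N0 = HIGH XOR HIGH = LOW
N4 = r OR N3 = HIGH OR LOW = HIGH
N5 = N3 XOR N4 = LOW XOR HIGH = HIGH
N7 = N5 OR N3 = HIGH OR LOW = HIGH
N8 = N7 XNOR N2 = HIGH XNOR LOW = LOW

N3 = LOW; N8 = LOW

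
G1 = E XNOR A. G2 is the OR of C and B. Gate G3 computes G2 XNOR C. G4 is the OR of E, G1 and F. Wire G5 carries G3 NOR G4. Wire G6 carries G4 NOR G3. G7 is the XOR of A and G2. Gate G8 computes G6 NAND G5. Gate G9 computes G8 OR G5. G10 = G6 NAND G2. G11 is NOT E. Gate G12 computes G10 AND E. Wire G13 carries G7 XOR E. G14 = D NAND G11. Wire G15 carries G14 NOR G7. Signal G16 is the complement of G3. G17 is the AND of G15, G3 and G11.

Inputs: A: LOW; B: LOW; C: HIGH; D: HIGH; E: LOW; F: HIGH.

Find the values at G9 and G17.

G9 = HIGH  G17 = LOW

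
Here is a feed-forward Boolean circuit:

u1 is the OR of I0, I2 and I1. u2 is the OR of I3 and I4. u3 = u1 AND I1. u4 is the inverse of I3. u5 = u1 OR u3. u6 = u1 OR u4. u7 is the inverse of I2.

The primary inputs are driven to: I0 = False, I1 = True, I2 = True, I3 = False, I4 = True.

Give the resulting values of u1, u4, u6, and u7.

u1 = I0 OR I2 OR I1 = False OR True OR True = True
u4 = NOT I3 = NOT False = True
u6 = u1 OR u4 = True OR True = True
u7 = NOT I2 = NOT True = False

u1 = True; u4 = True; u6 = True; u7 = False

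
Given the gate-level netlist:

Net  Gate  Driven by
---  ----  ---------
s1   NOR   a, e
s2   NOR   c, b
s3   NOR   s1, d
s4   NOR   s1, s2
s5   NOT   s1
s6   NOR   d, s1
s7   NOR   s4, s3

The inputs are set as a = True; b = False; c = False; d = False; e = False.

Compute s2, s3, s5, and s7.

s1 = a NOR e = True NOR False = False
s2 = c NOR b = False NOR False = True
s3 = s1 NOR d = False NOR False = True
s4 = s1 NOR s2 = False NOR True = False
s5 = NOT s1 = NOT False = True
s7 = s4 NOR s3 = False NOR True = False

s2 = True, s3 = True, s5 = True, s7 = False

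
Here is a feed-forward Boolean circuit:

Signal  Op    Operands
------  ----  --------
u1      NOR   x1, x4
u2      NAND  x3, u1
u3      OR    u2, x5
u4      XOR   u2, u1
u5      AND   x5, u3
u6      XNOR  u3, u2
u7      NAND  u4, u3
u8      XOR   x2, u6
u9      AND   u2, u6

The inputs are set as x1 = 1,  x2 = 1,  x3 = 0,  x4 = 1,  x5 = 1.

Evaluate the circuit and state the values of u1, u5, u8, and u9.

u1 = 0  u5 = 1  u8 = 0  u9 = 1

u1 = x1 NOR x4 = 1 NOR 1 = 0
u2 = x3 NAND u1 = 0 NAND 0 = 1
u3 = u2 OR x5 = 1 OR 1 = 1
u5 = x5 AND u3 = 1 AND 1 = 1
u6 = u3 XNOR u2 = 1 XNOR 1 = 1
u8 = x2 XOR u6 = 1 XOR 1 = 0
u9 = u2 AND u6 = 1 AND 1 = 1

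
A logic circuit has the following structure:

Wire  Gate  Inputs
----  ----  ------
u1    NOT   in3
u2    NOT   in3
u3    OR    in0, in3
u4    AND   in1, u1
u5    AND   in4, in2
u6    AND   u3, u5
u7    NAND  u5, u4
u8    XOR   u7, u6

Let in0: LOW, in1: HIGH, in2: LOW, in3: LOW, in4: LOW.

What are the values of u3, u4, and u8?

u3 = LOW; u4 = HIGH; u8 = HIGH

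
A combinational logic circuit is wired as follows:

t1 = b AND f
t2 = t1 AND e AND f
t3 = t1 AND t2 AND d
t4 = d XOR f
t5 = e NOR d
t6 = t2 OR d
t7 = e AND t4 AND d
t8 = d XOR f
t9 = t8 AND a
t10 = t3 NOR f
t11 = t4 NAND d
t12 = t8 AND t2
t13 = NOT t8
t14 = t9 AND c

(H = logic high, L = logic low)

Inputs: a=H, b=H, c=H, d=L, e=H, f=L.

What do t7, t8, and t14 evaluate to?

t4 = d XOR f = L XOR L = L
t7 = e AND t4 AND d = H AND L AND L = L
t8 = d XOR f = L XOR L = L
t9 = t8 AND a = L AND H = L
t14 = t9 AND c = L AND H = L

t7 = L, t8 = L, t14 = L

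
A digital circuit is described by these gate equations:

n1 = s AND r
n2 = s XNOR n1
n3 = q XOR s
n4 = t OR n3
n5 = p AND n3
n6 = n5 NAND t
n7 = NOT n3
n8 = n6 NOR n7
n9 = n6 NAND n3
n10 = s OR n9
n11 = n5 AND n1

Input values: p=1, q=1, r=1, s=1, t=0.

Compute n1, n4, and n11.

n1 = 1, n4 = 0, n11 = 0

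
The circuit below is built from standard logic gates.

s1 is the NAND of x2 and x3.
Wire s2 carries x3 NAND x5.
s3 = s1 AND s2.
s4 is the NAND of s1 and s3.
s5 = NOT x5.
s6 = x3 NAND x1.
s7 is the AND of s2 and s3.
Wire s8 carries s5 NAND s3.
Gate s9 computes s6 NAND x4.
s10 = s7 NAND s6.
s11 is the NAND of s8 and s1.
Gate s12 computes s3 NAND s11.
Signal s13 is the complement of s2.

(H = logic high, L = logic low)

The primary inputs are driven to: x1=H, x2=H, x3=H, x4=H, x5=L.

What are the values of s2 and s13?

s2 = H, s13 = L

s2 = x3 NAND x5 = H NAND L = H
s13 = NOT s2 = NOT H = L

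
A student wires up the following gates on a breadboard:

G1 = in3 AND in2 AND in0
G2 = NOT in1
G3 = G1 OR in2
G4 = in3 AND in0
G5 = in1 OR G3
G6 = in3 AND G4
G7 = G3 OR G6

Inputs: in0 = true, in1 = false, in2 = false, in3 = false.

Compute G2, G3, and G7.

G1 = in3 AND in2 AND in0 = false AND false AND true = false
G2 = NOT in1 = NOT false = true
G3 = G1 OR in2 = false OR false = false
G4 = in3 AND in0 = false AND true = false
G6 = in3 AND G4 = false AND false = false
G7 = G3 OR G6 = false OR false = false

G2 = true; G3 = false; G7 = false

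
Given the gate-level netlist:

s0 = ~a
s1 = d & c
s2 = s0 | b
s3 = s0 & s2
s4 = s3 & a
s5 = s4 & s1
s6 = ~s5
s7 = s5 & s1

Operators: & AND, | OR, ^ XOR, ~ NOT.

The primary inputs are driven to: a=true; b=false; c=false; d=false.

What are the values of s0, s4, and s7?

s0 = false, s4 = false, s7 = false

s0 = NOT a = NOT true = false
s1 = d AND c = false AND false = false
s2 = s0 OR b = false OR false = false
s3 = s0 AND s2 = false AND false = false
s4 = s3 AND a = false AND true = false
s5 = s4 AND s1 = false AND false = false
s7 = s5 AND s1 = false AND false = false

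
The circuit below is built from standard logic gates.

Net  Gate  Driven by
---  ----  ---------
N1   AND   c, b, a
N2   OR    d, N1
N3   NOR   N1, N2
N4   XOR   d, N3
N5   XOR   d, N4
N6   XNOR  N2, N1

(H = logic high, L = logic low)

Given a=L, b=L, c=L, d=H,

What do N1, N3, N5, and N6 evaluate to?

N1 = L, N3 = L, N5 = L, N6 = L

N1 = c AND b AND a = L AND L AND L = L
N2 = d OR N1 = H OR L = H
N3 = N1 NOR N2 = L NOR H = L
N4 = d XOR N3 = H XOR L = H
N5 = d XOR N4 = H XOR H = L
N6 = N2 XNOR N1 = H XNOR L = L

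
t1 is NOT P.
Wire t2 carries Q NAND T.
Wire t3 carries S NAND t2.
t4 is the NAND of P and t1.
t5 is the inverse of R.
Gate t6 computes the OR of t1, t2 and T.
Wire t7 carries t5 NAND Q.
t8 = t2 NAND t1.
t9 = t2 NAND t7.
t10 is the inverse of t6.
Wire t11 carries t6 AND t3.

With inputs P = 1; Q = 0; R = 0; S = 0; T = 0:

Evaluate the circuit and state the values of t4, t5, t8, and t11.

t1 = NOT P = NOT 1 = 0
t2 = Q NAND T = 0 NAND 0 = 1
t3 = S NAND t2 = 0 NAND 1 = 1
t4 = P NAND t1 = 1 NAND 0 = 1
t5 = NOT R = NOT 0 = 1
t6 = t1 OR t2 OR T = 0 OR 1 OR 0 = 1
t8 = t2 NAND t1 = 1 NAND 0 = 1
t11 = t6 AND t3 = 1 AND 1 = 1

t4 = 1  t5 = 1  t8 = 1  t11 = 1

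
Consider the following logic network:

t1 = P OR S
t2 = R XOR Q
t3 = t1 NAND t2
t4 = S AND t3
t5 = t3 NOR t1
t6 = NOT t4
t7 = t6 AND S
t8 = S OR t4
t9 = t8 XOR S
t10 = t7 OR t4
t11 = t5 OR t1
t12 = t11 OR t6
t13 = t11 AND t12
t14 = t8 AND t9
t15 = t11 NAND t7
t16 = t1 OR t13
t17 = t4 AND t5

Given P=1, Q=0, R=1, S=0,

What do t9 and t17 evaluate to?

t9 = 0  t17 = 0

t1 = P OR S = 1 OR 0 = 1
t2 = R XOR Q = 1 XOR 0 = 1
t3 = t1 NAND t2 = 1 NAND 1 = 0
t4 = S AND t3 = 0 AND 0 = 0
t5 = t3 NOR t1 = 0 NOR 1 = 0
t8 = S OR t4 = 0 OR 0 = 0
t9 = t8 XOR S = 0 XOR 0 = 0
t17 = t4 AND t5 = 0 AND 0 = 0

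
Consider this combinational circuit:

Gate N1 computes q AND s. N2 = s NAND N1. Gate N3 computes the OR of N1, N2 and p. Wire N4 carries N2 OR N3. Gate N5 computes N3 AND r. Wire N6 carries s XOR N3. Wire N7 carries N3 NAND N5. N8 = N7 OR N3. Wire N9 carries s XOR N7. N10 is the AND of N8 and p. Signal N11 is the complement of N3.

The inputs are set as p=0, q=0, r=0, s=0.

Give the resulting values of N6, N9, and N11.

N1 = q AND s = 0 AND 0 = 0
N2 = s NAND N1 = 0 NAND 0 = 1
N3 = N1 OR N2 OR p = 0 OR 1 OR 0 = 1
N5 = N3 AND r = 1 AND 0 = 0
N6 = s XOR N3 = 0 XOR 1 = 1
N7 = N3 NAND N5 = 1 NAND 0 = 1
N9 = s XOR N7 = 0 XOR 1 = 1
N11 = NOT N3 = NOT 1 = 0

N6 = 1  N9 = 1  N11 = 0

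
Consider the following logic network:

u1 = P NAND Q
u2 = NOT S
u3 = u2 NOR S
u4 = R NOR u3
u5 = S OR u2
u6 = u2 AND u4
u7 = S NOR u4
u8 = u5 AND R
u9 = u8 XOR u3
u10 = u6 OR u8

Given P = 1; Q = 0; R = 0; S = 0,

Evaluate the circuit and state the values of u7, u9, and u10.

u2 = NOT S = NOT 0 = 1
u3 = u2 NOR S = 1 NOR 0 = 0
u4 = R NOR u3 = 0 NOR 0 = 1
u5 = S OR u2 = 0 OR 1 = 1
u6 = u2 AND u4 = 1 AND 1 = 1
u7 = S NOR u4 = 0 NOR 1 = 0
u8 = u5 AND R = 1 AND 0 = 0
u9 = u8 XOR u3 = 0 XOR 0 = 0
u10 = u6 OR u8 = 1 OR 0 = 1

u7 = 0  u9 = 0  u10 = 1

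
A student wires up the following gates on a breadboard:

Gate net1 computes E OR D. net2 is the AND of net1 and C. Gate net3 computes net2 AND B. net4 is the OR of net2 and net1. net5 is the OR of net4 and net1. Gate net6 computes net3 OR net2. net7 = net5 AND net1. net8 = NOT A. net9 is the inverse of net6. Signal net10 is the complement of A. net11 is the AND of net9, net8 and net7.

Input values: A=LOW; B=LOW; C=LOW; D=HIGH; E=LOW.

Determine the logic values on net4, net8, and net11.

net4 = HIGH; net8 = HIGH; net11 = HIGH

net1 = E OR D = LOW OR HIGH = HIGH
net2 = net1 AND C = HIGH AND LOW = LOW
net3 = net2 AND B = LOW AND LOW = LOW
net4 = net2 OR net1 = LOW OR HIGH = HIGH
net5 = net4 OR net1 = HIGH OR HIGH = HIGH
net6 = net3 OR net2 = LOW OR LOW = LOW
net7 = net5 AND net1 = HIGH AND HIGH = HIGH
net8 = NOT A = NOT LOW = HIGH
net9 = NOT net6 = NOT LOW = HIGH
net11 = net9 AND net8 AND net7 = HIGH AND HIGH AND HIGH = HIGH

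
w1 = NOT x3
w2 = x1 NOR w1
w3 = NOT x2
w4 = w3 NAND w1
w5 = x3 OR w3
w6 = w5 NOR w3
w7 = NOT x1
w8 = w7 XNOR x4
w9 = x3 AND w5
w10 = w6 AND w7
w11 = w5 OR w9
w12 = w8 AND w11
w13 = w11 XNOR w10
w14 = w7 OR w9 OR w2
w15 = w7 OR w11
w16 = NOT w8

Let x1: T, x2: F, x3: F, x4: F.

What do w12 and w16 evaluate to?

w3 = NOT x2 = NOT F = T
w5 = x3 OR w3 = F OR T = T
w7 = NOT x1 = NOT T = F
w8 = w7 XNOR x4 = F XNOR F = T
w9 = x3 AND w5 = F AND T = F
w11 = w5 OR w9 = T OR F = T
w12 = w8 AND w11 = T AND T = T
w16 = NOT w8 = NOT T = F

w12 = T, w16 = F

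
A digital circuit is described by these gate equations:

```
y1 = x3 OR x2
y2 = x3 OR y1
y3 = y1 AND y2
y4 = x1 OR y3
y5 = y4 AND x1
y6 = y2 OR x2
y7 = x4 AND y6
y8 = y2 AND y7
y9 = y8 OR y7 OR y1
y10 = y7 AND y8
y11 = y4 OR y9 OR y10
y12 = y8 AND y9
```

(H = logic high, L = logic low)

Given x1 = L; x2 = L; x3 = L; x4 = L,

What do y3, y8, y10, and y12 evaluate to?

y3 = L, y8 = L, y10 = L, y12 = L

y1 = x3 OR x2 = L OR L = L
y2 = x3 OR y1 = L OR L = L
y3 = y1 AND y2 = L AND L = L
y6 = y2 OR x2 = L OR L = L
y7 = x4 AND y6 = L AND L = L
y8 = y2 AND y7 = L AND L = L
y9 = y8 OR y7 OR y1 = L OR L OR L = L
y10 = y7 AND y8 = L AND L = L
y12 = y8 AND y9 = L AND L = L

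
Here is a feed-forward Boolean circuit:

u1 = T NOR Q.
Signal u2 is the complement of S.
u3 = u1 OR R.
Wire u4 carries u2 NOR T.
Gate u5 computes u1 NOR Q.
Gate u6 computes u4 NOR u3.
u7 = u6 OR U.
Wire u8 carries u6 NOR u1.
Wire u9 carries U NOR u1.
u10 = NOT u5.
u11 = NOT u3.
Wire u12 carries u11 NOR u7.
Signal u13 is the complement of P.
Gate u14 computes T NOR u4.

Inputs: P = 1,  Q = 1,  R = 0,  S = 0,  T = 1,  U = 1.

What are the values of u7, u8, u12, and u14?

u7 = 1  u8 = 0  u12 = 0  u14 = 0

u1 = T NOR Q = 1 NOR 1 = 0
u2 = NOT S = NOT 0 = 1
u3 = u1 OR R = 0 OR 0 = 0
u4 = u2 NOR T = 1 NOR 1 = 0
u6 = u4 NOR u3 = 0 NOR 0 = 1
u7 = u6 OR U = 1 OR 1 = 1
u8 = u6 NOR u1 = 1 NOR 0 = 0
u11 = NOT u3 = NOT 0 = 1
u12 = u11 NOR u7 = 1 NOR 1 = 0
u14 = T NOR u4 = 1 NOR 0 = 0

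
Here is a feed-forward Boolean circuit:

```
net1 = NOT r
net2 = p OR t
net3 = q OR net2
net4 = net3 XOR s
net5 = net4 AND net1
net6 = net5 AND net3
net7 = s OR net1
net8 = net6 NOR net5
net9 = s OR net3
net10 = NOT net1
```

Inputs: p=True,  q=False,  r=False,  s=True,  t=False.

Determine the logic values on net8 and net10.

net8 = True; net10 = False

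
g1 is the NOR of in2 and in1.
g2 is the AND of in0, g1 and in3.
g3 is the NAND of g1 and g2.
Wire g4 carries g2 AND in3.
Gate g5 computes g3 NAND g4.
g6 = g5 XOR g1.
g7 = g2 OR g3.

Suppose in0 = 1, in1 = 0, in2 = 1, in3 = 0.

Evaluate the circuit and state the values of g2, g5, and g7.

g2 = 0; g5 = 1; g7 = 1

g1 = in2 NOR in1 = 1 NOR 0 = 0
g2 = in0 AND g1 AND in3 = 1 AND 0 AND 0 = 0
g3 = g1 NAND g2 = 0 NAND 0 = 1
g4 = g2 AND in3 = 0 AND 0 = 0
g5 = g3 NAND g4 = 1 NAND 0 = 1
g7 = g2 OR g3 = 0 OR 1 = 1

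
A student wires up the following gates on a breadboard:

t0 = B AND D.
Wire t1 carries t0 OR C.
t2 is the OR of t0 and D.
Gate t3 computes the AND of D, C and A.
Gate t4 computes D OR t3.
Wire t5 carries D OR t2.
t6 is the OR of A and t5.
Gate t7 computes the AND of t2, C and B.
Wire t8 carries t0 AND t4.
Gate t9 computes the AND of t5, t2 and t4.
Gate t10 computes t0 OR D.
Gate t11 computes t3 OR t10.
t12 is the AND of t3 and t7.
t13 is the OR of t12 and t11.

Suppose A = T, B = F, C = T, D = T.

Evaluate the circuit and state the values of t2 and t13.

t0 = B AND D = F AND T = F
t2 = t0 OR D = F OR T = T
t3 = D AND C AND A = T AND T AND T = T
t7 = t2 AND C AND B = T AND T AND F = F
t10 = t0 OR D = F OR T = T
t11 = t3 OR t10 = T OR T = T
t12 = t3 AND t7 = T AND F = F
t13 = t12 OR t11 = F OR T = T

t2 = T  t13 = T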